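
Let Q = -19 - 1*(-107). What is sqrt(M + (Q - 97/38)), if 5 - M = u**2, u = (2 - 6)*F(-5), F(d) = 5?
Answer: 3*I*sqrt(49666)/38 ≈ 17.594*I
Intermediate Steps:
Q = 88 (Q = -19 + 107 = 88)
u = -20 (u = (2 - 6)*5 = -4*5 = -20)
M = -395 (M = 5 - 1*(-20)**2 = 5 - 1*400 = 5 - 400 = -395)
sqrt(M + (Q - 97/38)) = sqrt(-395 + (88 - 97/38)) = sqrt(-395 + 3247/38) = sqrt(-11763/38) = 3*I*sqrt(49666)/38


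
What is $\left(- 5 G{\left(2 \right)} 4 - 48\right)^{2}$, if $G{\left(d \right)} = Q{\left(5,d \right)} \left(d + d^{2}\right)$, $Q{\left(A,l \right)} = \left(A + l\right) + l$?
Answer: $1272384$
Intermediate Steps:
$Q{\left(A,l \right)} = A + 2 l$
$G{\left(d \right)} = \left(5 + 2 d\right) \left(d + d^{2}\right)$
$\left(- 5 G{\left(2 \right)} 4 - 48\right)^{2} = \left(- 5 \cdot 2 \left(1 + 2\right) \left(5 + 2 \cdot 2\right) 4 - 48\right)^{2} = \left(- 5 \cdot 2 \cdot 3 \left(5 + 4\right) 4 - 48\right)^{2} = \left(- 5 \cdot 2 \cdot 3 \cdot 9 \cdot 4 - 48\right)^{2} = \left(\left(-5\right) 54 \cdot 4 - 48\right)^{2} = \left(\left(-270\right) 4 - 48\right)^{2} = \left(-1080 - 48\right)^{2} = \left(-1128\right)^{2} = 1272384$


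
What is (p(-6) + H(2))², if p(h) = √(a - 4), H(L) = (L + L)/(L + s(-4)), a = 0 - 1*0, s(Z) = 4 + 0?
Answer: -32/9 + 8*I/3 ≈ -3.5556 + 2.6667*I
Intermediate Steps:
s(Z) = 4
a = 0 (a = 0 + 0 = 0)
H(L) = 2*L/(4 + L) (H(L) = (L + L)/(L + 4) = (2*L)/(4 + L) = 2*L/(4 + L))
p(h) = 2*I (p(h) = √(0 - 4) = √(-4) = 2*I)
(p(-6) + H(2))² = (2*I + 2*2/(4 + 2))² = (2*I + 2*2/6)² = (2*I + 2*2*(⅙))² = (2*I + ⅔)² = (⅔ + 2*I)²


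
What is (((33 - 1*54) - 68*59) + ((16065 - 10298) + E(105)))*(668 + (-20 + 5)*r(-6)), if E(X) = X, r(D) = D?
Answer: 1393962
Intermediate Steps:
(((33 - 1*54) - 68*59) + ((16065 - 10298) + E(105)))*(668 + (-20 + 5)*r(-6)) = (((33 - 1*54) - 68*59) + ((16065 - 10298) + 105))*(668 + (-20 + 5)*(-6)) = (((33 - 54) - 4012) + (5767 + 105))*(668 - 15*(-6)) = ((-21 - 4012) + 5872)*(668 + 90) = (-4033 + 5872)*758 = 1839*758 = 1393962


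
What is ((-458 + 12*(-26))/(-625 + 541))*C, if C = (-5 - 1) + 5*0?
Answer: -55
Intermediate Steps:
C = -6 (C = -6 + 0 = -6)
((-458 + 12*(-26))/(-625 + 541))*C = ((-458 + 12*(-26))/(-625 + 541))*(-6) = ((-458 - 312)/(-84))*(-6) = -770*(-1/84)*(-6) = (55/6)*(-6) = -55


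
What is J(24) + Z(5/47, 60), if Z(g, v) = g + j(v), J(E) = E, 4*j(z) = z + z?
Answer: 2543/47 ≈ 54.106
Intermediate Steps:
j(z) = z/2 (j(z) = (z + z)/4 = (2*z)/4 = z/2)
Z(g, v) = g + v/2
J(24) + Z(5/47, 60) = 24 + (5/47 + (½)*60) = 24 + (5*(1/47) + 30) = 24 + (5/47 + 30) = 24 + 1415/47 = 2543/47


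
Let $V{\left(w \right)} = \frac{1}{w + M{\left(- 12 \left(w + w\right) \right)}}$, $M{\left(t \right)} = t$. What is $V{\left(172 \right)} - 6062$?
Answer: $- \frac{23981273}{3956} \approx -6062.0$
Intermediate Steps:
$V{\left(w \right)} = - \frac{1}{23 w}$ ($V{\left(w \right)} = \frac{1}{w - 12 \left(w + w\right)} = \frac{1}{w - 12 \cdot 2 w} = \frac{1}{w - 24 w} = \frac{1}{\left(-23\right) w} = - \frac{1}{23 w}$)
$V{\left(172 \right)} - 6062 = - \frac{1}{23 \cdot 172} - 6062 = \left(- \frac{1}{23}\right) \frac{1}{172} - 6062 = - \frac{1}{3956} - 6062 = - \frac{23981273}{3956}$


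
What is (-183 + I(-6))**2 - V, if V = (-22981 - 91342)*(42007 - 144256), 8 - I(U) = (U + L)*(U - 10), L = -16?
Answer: -11689134698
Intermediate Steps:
I(U) = 8 - (-16 + U)*(-10 + U) (I(U) = 8 - (U - 16)*(U - 10) = 8 - (-16 + U)*(-10 + U))
V = 11689412427 (V = -114323*(-102249) = 11689412427)
(-183 + I(-6))**2 - V = (-183 + (-152 - 1*(-6)**2 + 26*(-6)))**2 - 1*11689412427 = (-183 + (-152 - 1*36 - 156))**2 - 11689412427 = (-183 + (-152 - 36 - 156))**2 - 11689412427 = (-183 - 344)**2 - 11689412427 = (-527)**2 - 11689412427 = 277729 - 11689412427 = -11689134698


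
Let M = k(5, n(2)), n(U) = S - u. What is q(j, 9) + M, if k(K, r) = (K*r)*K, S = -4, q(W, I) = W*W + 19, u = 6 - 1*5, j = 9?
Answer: -25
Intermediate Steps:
u = 1 (u = 6 - 5 = 1)
q(W, I) = 19 + W² (q(W, I) = W² + 19 = 19 + W²)
n(U) = -5 (n(U) = -4 - 1*1 = -4 - 1 = -5)
k(K, r) = r*K²
M = -125 (M = -5*5² = -5*25 = -125)
q(j, 9) + M = (19 + 9²) - 125 = (19 + 81) - 125 = 100 - 125 = -25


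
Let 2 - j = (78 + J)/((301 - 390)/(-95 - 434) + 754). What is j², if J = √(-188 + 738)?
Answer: 572670108454/159165092025 - 88948176*√22/3537002045 ≈ 3.4800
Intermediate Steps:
J = 5*√22 (J = √550 = 5*√22 ≈ 23.452)
j = 252216/132985 - 529*√22/79791 (j = 2 - (78 + 5*√22)/((301 - 390)/(-95 - 434) + 754) = 2 - (78 + 5*√22)/(-89/(-529) + 754) = 2 - (78 + 5*√22)/(-89*(-1/529) + 754) = 2 - (78 + 5*√22)/(89/529 + 754) = 2 - (78 + 5*√22)/398955/529 = 2 - (78 + 5*√22)*529/398955 = 2 - (13754/132985 + 529*√22/79791) = 2 + (-13754/132985 - 529*√22/79791) = 252216/132985 - 529*√22/79791 ≈ 1.8655)
j² = (252216/132985 - 529*√22/79791)²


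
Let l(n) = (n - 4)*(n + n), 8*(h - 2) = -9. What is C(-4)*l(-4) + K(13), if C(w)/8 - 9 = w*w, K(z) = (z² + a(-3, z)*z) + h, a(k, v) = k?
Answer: 103447/8 ≈ 12931.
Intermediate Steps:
h = 7/8 (h = 2 + (⅛)*(-9) = 2 - 9/8 = 7/8 ≈ 0.87500)
l(n) = 2*n*(-4 + n) (l(n) = (-4 + n)*(2*n) = 2*n*(-4 + n))
K(z) = 7/8 + z² - 3*z (K(z) = (z² - 3*z) + 7/8 = 7/8 + z² - 3*z)
C(w) = 72 + 8*w² (C(w) = 72 + 8*(w*w) = 72 + 8*w²)
C(-4)*l(-4) + K(13) = (72 + 8*(-4)²)*(2*(-4)*(-4 - 4)) + (7/8 + 13² - 3*13) = (72 + 8*16)*(2*(-4)*(-8)) + (7/8 + 169 - 39) = (72 + 128)*64 + 1047/8 = 200*64 + 1047/8 = 12800 + 1047/8 = 103447/8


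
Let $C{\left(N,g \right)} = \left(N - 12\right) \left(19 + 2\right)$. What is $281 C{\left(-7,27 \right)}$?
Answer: $-112119$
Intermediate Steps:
$C{\left(N,g \right)} = -252 + 21 N$ ($C{\left(N,g \right)} = \left(-12 + N\right) 21 = -252 + 21 N$)
$281 C{\left(-7,27 \right)} = 281 \left(-252 + 21 \left(-7\right)\right) = 281 \left(-252 - 147\right) = 281 \left(-399\right) = -112119$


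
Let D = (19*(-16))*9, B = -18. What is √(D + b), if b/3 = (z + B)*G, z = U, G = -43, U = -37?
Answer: √4359 ≈ 66.023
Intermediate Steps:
D = -2736 (D = -304*9 = -2736)
z = -37
b = 7095 (b = 3*((-37 - 18)*(-43)) = 3*(-55*(-43)) = 3*2365 = 7095)
√(D + b) = √(-2736 + 7095) = √4359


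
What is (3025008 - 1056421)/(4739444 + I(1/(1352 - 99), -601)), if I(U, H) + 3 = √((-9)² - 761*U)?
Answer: 11690492430653351/28145263143477961 - 3937174*√31554299/28145263143477961 ≈ 0.41536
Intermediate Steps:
I(U, H) = -3 + √(81 - 761*U) (I(U, H) = -3 + √((-9)² - 761*U) = -3 + √(81 - 761*U))
(3025008 - 1056421)/(4739444 + I(1/(1352 - 99), -601)) = (3025008 - 1056421)/(4739444 + (-3 + √(81 - 761/(1352 - 99)))) = 1968587/(4739444 + (-3 + √(81 - 761/1253))) = 1968587/(4739444 + (-3 + √(100732/1253))) = 1968587/(4739444 + (-3 + 2*√31554299/1253)) = 1968587/(4739441 + 2*√31554299/1253)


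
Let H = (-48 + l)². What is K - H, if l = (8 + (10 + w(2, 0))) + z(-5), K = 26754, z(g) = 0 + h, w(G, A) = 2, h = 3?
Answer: 26129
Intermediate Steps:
z(g) = 3 (z(g) = 0 + 3 = 3)
l = 23 (l = (8 + (10 + 2)) + 3 = (8 + 12) + 3 = 20 + 3 = 23)
H = 625 (H = (-48 + 23)² = (-25)² = 625)
K - H = 26754 - 1*625 = 26754 - 625 = 26129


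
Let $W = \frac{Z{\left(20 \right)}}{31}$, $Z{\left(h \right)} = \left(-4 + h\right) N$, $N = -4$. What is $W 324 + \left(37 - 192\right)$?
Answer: $- \frac{25541}{31} \approx -823.9$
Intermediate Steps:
$Z{\left(h \right)} = 16 - 4 h$ ($Z{\left(h \right)} = \left(-4 + h\right) \left(-4\right) = 16 - 4 h$)
$W = - \frac{64}{31}$ ($W = \frac{16 - 80}{31} = \left(16 - 80\right) \frac{1}{31} = \left(-64\right) \frac{1}{31} = - \frac{64}{31} \approx -2.0645$)
$W 324 + \left(37 - 192\right) = \left(- \frac{64}{31}\right) 324 + \left(37 - 192\right) = - \frac{20736}{31} - 155 = - \frac{25541}{31}$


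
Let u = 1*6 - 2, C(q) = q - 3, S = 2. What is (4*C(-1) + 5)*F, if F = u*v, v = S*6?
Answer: -528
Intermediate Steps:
v = 12 (v = 2*6 = 12)
C(q) = -3 + q
u = 4 (u = 6 - 2 = 4)
F = 48 (F = 4*12 = 48)
(4*C(-1) + 5)*F = (4*(-3 - 1) + 5)*48 = (4*(-4) + 5)*48 = (-16 + 5)*48 = -11*48 = -528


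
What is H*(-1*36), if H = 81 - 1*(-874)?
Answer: -34380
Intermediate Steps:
H = 955 (H = 81 + 874 = 955)
H*(-1*36) = 955*(-1*36) = 955*(-36) = -34380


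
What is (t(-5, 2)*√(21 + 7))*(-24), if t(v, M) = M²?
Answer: -192*√7 ≈ -507.98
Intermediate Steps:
(t(-5, 2)*√(21 + 7))*(-24) = (2²*√(21 + 7))*(-24) = (4*√28)*(-24) = (4*(2*√7))*(-24) = (8*√7)*(-24) = -192*√7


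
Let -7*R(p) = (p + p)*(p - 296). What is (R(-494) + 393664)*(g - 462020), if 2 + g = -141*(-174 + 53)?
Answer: -878854930008/7 ≈ -1.2555e+11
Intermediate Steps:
g = 17059 (g = -2 - 141*(-174 + 53) = -2 - 141*(-121) = -2 + 17061 = 17059)
R(p) = -2*p*(-296 + p)/7 (R(p) = -(p + p)*(p - 296)/7 = -2*p*(-296 + p)/7)
(R(-494) + 393664)*(g - 462020) = ((2/7)*(-494)*(296 - 1*(-494)) + 393664)*(17059 - 462020) = ((2/7)*(-494)*(296 + 494) + 393664)*(-444961) = ((2/7)*(-494)*790 + 393664)*(-444961) = (-780520/7 + 393664)*(-444961) = (1975128/7)*(-444961) = -878854930008/7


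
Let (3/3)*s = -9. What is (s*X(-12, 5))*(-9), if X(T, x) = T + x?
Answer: -567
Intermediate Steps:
s = -9
(s*X(-12, 5))*(-9) = -9*(-12 + 5)*(-9) = -9*(-7)*(-9) = 63*(-9) = -567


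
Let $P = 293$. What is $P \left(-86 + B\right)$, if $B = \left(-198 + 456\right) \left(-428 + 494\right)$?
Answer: $4964006$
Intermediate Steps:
$B = 17028$ ($B = 258 \cdot 66 = 17028$)
$P \left(-86 + B\right) = 293 \left(-86 + 17028\right) = 293 \cdot 16942 = 4964006$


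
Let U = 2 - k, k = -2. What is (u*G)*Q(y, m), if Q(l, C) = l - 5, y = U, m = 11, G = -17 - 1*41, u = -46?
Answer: -2668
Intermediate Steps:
G = -58 (G = -17 - 41 = -58)
U = 4 (U = 2 - 1*(-2) = 2 + 2 = 4)
y = 4
Q(l, C) = -5 + l
(u*G)*Q(y, m) = (-46*(-58))*(-5 + 4) = 2668*(-1) = -2668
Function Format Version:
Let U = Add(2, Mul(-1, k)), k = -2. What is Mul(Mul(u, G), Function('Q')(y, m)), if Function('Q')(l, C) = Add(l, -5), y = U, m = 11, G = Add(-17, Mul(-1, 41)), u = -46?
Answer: -2668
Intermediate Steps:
G = -58 (G = Add(-17, -41) = -58)
U = 4 (U = Add(2, Mul(-1, -2)) = Add(2, 2) = 4)
y = 4
Function('Q')(l, C) = Add(-5, l)
Mul(Mul(u, G), Function('Q')(y, m)) = Mul(Mul(-46, -58), Add(-5, 4)) = Mul(2668, -1) = -2668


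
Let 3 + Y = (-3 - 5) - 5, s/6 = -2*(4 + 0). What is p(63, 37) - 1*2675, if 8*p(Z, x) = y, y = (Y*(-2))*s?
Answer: -2867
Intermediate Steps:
s = -48 (s = 6*(-2*(4 + 0)) = 6*(-2*4) = 6*(-8) = -48)
Y = -16 (Y = -3 + ((-3 - 5) - 5) = -3 + (-8 - 5) = -3 - 13 = -16)
y = -1536 (y = -16*(-2)*(-48) = 32*(-48) = -1536)
p(Z, x) = -192 (p(Z, x) = (⅛)*(-1536) = -192)
p(63, 37) - 1*2675 = -192 - 1*2675 = -192 - 2675 = -2867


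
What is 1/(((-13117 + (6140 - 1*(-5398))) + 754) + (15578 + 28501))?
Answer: 1/43254 ≈ 2.3119e-5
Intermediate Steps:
1/(((-13117 + (6140 - 1*(-5398))) + 754) + (15578 + 28501)) = 1/(((-13117 + (6140 + 5398)) + 754) + 44079) = 1/(((-13117 + 11538) + 754) + 44079) = 1/((-1579 + 754) + 44079) = 1/(-825 + 44079) = 1/43254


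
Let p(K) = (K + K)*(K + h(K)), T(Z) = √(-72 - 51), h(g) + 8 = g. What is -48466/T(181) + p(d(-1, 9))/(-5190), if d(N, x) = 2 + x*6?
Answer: -5824/2595 + 48466*I*√123/123 ≈ -2.2443 + 4370.0*I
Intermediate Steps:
h(g) = -8 + g
T(Z) = I*√123 (T(Z) = √(-123) = I*√123)
d(N, x) = 2 + 6*x
p(K) = 2*K*(-8 + 2*K) (p(K) = (K + K)*(K + (-8 + K)) = (2*K)*(-8 + 2*K) = 2*K*(-8 + 2*K))
-48466/T(181) + p(d(-1, 9))/(-5190) = -48466*(-I*√123/123) + (4*(2 + 6*9)*(-4 + (2 + 6*9)))/(-5190) = -(-48466)*I*√123/123 + (4*(2 + 54)*(-4 + (2 + 54)))*(-1/5190) = 48466*I*√123/123 + (4*56*(-4 + 56))*(-1/5190) = 48466*I*√123/123 + (4*56*52)*(-1/5190) = 48466*I*√123/123 + 11648*(-1/5190) = 48466*I*√123/123 - 5824/2595 = -5824/2595 + 48466*I*√123/123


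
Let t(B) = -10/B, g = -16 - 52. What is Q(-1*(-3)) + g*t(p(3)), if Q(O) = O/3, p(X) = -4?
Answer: -169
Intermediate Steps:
g = -68
Q(O) = O/3 (Q(O) = O*(⅓) = O/3)
Q(-1*(-3)) + g*t(p(3)) = (-1*(-3))/3 - (-680)/(-4) = (⅓)*3 - (-680)*(-1)/4 = 1 - 68*5/2 = 1 - 170 = -169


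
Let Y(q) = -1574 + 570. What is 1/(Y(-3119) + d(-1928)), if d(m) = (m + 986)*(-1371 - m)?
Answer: -1/525698 ≈ -1.9022e-6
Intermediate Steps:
Y(q) = -1004
d(m) = (-1371 - m)*(986 + m) (d(m) = (986 + m)*(-1371 - m) = (-1371 - m)*(986 + m))
1/(Y(-3119) + d(-1928)) = 1/(-1004 + (-1351806 - 1*(-1928)² - 2357*(-1928))) = 1/(-1004 + (-1351806 - 1*3717184 + 4544296)) = 1/(-1004 + (-1351806 - 3717184 + 4544296)) = 1/(-1004 - 524694) = 1/(-525698) = -1/525698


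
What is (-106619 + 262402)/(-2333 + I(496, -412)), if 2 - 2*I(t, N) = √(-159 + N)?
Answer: -1453143824/21753467 + 311566*I*√571/21753467 ≈ -66.801 + 0.34225*I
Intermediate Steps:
I(t, N) = 1 - √(-159 + N)/2
(-106619 + 262402)/(-2333 + I(496, -412)) = (-106619 + 262402)/(-2333 + (1 - √(-159 - 412)/2)) = 155783/(-2333 + (1 - I*√571/2)) = 155783/(-2332 - I*√571/2)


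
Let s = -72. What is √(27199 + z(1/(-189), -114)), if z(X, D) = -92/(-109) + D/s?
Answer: √11634485709/654 ≈ 164.93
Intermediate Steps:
z(X, D) = 92/109 - D/72 (z(X, D) = -92/(-109) + D/(-72) = -92*(-1/109) + D*(-1/72) = 92/109 - D/72)
√(27199 + z(1/(-189), -114)) = √(27199 + (92/109 - 1/72*(-114))) = √(27199 + (92/109 + 19/12)) = √(27199 + 3175/1308) = √(35579467/1308) = √11634485709/654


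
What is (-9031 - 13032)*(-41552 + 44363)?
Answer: -62019093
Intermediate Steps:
(-9031 - 13032)*(-41552 + 44363) = -22063*2811 = -62019093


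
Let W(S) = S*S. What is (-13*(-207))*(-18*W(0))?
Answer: 0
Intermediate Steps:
W(S) = S²
(-13*(-207))*(-18*W(0)) = (-13*(-207))*(-18*0²) = 2691*(-18*0) = 2691*(-3*0) = 2691*0 = 0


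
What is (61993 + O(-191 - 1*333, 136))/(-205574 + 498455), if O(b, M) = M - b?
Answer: 62653/292881 ≈ 0.21392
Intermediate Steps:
(61993 + O(-191 - 1*333, 136))/(-205574 + 498455) = (61993 + (136 - (-191 - 1*333)))/(-205574 + 498455) = (61993 + (136 - (-191 - 333)))/292881 = (61993 + (136 - 1*(-524)))*(1/292881) = (61993 + (136 + 524))*(1/292881) = (61993 + 660)*(1/292881) = 62653*(1/292881) = 62653/292881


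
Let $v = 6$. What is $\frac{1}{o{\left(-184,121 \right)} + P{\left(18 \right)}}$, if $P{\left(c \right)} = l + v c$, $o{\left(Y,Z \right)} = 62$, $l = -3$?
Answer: $\frac{1}{167} \approx 0.005988$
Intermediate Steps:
$P{\left(c \right)} = -3 + 6 c$
$\frac{1}{o{\left(-184,121 \right)} + P{\left(18 \right)}} = \frac{1}{62 + \left(-3 + 6 \cdot 18\right)} = \frac{1}{62 + \left(-3 + 108\right)} = \frac{1}{62 + 105} = \frac{1}{167}$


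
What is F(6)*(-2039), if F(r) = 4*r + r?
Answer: -61170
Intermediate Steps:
F(r) = 5*r
F(6)*(-2039) = (5*6)*(-2039) = 30*(-2039) = -61170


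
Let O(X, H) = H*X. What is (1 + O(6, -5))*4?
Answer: -116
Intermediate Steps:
(1 + O(6, -5))*4 = (1 - 5*6)*4 = (1 - 30)*4 = -29*4 = -116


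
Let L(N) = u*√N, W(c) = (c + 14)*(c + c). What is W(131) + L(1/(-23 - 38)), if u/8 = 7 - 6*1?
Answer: 37990 + 8*I*√61/61 ≈ 37990.0 + 1.0243*I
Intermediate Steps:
W(c) = 2*c*(14 + c) (W(c) = (14 + c)*(2*c) = 2*c*(14 + c))
u = 8 (u = 8*(7 - 6*1) = 8*(7 - 6) = 8*1 = 8)
L(N) = 8*√N
W(131) + L(1/(-23 - 38)) = 2*131*(14 + 131) + 8*√(1/(-23 - 38)) = 2*131*145 + 8*√(1/(-61)) = 37990 + 8*√(-1/61) = 37990 + 8*(I*√61/61) = 37990 + 8*I*√61/61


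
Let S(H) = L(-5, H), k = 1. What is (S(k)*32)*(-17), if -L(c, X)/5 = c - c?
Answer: 0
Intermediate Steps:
L(c, X) = 0 (L(c, X) = -5*(c - c) = -5*0 = 0)
S(H) = 0
(S(k)*32)*(-17) = (0*32)*(-17) = 0*(-17) = 0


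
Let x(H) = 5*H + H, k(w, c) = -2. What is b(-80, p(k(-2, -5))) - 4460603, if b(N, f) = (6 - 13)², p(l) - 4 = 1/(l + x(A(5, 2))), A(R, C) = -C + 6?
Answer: -4460554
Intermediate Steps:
A(R, C) = 6 - C
x(H) = 6*H
p(l) = 4 + 1/(24 + l) (p(l) = 4 + 1/(l + 6*(6 - 1*2)) = 4 + 1/(l + 6*(6 - 2)) = 4 + 1/(l + 6*4) = 4 + 1/(l + 24) = 4 + 1/(24 + l))
b(N, f) = 49 (b(N, f) = (-7)² = 49)
b(-80, p(k(-2, -5))) - 4460603 = 49 - 4460603 = -4460554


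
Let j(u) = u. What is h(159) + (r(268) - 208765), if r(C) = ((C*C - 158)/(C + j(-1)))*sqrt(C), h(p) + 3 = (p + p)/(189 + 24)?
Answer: -14822422/71 + 143332*sqrt(67)/267 ≈ -2.0437e+5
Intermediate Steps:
h(p) = -3 + 2*p/213 (h(p) = -3 + (p + p)/(189 + 24) = -3 + (2*p)/213 = -3 + (2*p)*(1/213) = -3 + 2*p/213)
r(C) = sqrt(C)*(-158 + C**2)/(-1 + C) (r(C) = ((C*C - 158)/(C - 1))*sqrt(C) = ((C**2 - 158)/(-1 + C))*sqrt(C) = ((-158 + C**2)/(-1 + C))*sqrt(C) = sqrt(C)*(-158 + C**2)/(-1 + C))
h(159) + (r(268) - 208765) = (-3 + (2/213)*159) + (sqrt(268)*(-158 + 268**2)/(-1 + 268) - 208765) = (-3 + 106/71) + ((2*sqrt(67))*(-158 + 71824)/267 - 208765) = -107/71 + ((2*sqrt(67))*(1/267)*71666 - 208765) = -107/71 + (143332*sqrt(67)/267 - 208765) = -107/71 + (-208765 + 143332*sqrt(67)/267) = -14822422/71 + 143332*sqrt(67)/267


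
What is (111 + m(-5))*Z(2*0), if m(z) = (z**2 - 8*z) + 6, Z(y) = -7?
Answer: -1274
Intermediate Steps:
m(z) = 6 + z**2 - 8*z
(111 + m(-5))*Z(2*0) = (111 + (6 + (-5)**2 - 8*(-5)))*(-7) = (111 + (6 + 25 + 40))*(-7) = (111 + 71)*(-7) = 182*(-7) = -1274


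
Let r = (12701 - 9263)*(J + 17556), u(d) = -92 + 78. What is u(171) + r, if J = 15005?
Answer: 111944704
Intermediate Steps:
u(d) = -14
r = 111944718 (r = (12701 - 9263)*(15005 + 17556) = 3438*32561 = 111944718)
u(171) + r = -14 + 111944718 = 111944704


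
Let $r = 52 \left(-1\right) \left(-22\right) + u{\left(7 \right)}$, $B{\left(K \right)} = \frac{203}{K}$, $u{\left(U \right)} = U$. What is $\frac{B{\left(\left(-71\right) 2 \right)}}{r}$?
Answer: $- \frac{203}{163442} \approx -0.001242$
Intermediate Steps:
$r = 1151$ ($r = 52 \left(-1\right) \left(-22\right) + 7 = \left(-52\right) \left(-22\right) + 7 = 1144 + 7 = 1151$)
$\frac{B{\left(\left(-71\right) 2 \right)}}{r} = \frac{203 \frac{1}{\left(-71\right) 2}}{1151} = \frac{203}{-142} \cdot \frac{1}{1151} = 203 \left(- \frac{1}{142}\right) \frac{1}{1151} = \left(- \frac{203}{142}\right) \frac{1}{1151} = - \frac{203}{163442}$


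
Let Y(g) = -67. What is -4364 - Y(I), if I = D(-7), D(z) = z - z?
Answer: -4297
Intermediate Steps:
D(z) = 0
I = 0
-4364 - Y(I) = -4364 - 1*(-67) = -4364 + 67 = -4297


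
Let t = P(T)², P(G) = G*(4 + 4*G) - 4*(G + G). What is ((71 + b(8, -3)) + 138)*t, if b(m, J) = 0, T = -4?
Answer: 1337600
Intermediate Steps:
P(G) = -8*G + G*(4 + 4*G) (P(G) = G*(4 + 4*G) - 8*G = -8*G + G*(4 + 4*G))
t = 6400 (t = (4*(-4)*(-1 - 4))² = (4*(-4)*(-5))² = 80² = 6400)
((71 + b(8, -3)) + 138)*t = ((71 + 0) + 138)*6400 = (71 + 138)*6400 = 209*6400 = 1337600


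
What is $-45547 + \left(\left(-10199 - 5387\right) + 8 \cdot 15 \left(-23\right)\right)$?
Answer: $-63893$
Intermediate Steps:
$-45547 + \left(\left(-10199 - 5387\right) + 8 \cdot 15 \left(-23\right)\right) = -45547 + \left(-15586 + 120 \left(-23\right)\right) = -45547 - 18346 = -63893$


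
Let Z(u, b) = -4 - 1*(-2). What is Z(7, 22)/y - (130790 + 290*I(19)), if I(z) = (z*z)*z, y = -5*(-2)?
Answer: -10599501/5 ≈ -2.1199e+6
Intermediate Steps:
Z(u, b) = -2 (Z(u, b) = -4 + 2 = -2)
y = 10
I(z) = z**3 (I(z) = z**2*z = z**3)
Z(7, 22)/y - (130790 + 290*I(19)) = -2/10 - 290/(1/(451 + 19**3)) = -2*1/10 - 290/(1/(451 + 6859)) = -1/5 - 290/(1/7310) = -1/5 - 290/1/7310 = -1/5 - 290*7310 = -1/5 - 2119900 = -10599501/5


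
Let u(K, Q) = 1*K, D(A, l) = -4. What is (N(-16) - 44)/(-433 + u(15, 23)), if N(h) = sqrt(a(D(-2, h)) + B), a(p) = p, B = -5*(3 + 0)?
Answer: 2/19 - I*sqrt(19)/418 ≈ 0.10526 - 0.010428*I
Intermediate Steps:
B = -15 (B = -5*3 = -15)
u(K, Q) = K
N(h) = I*sqrt(19) (N(h) = sqrt(-4 - 15) = sqrt(-19) = I*sqrt(19))
(N(-16) - 44)/(-433 + u(15, 23)) = (I*sqrt(19) - 44)/(-433 + 15) = (-44 + I*sqrt(19))/(-418) = (-44 + I*sqrt(19))*(-1/418) = 2/19 - I*sqrt(19)/418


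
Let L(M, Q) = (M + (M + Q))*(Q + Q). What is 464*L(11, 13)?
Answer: 422240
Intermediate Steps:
L(M, Q) = 2*Q*(Q + 2*M) (L(M, Q) = (Q + 2*M)*(2*Q) = 2*Q*(Q + 2*M))
464*L(11, 13) = 464*(2*13*(13 + 2*11)) = 464*(2*13*(13 + 22)) = 464*(2*13*35) = 464*910 = 422240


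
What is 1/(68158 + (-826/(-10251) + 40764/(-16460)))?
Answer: 42182865/2874998643719 ≈ 1.4672e-5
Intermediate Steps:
1/(68158 + (-826/(-10251) + 40764/(-16460))) = 1/(68158 + (-826*(-1/10251) + 40764*(-1/16460))) = 1/(68158 + (826/10251 - 10191/4115)) = 1/(68158 - 101068951/42182865) = 1/(2874998643719/42182865) = 42182865/2874998643719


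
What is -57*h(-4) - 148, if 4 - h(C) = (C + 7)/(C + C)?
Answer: -3179/8 ≈ -397.38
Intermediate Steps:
h(C) = 4 - (7 + C)/(2*C) (h(C) = 4 - (C + 7)/(C + C) = 4 - (7 + C)/(2*C))
-57*h(-4) - 148 = -399*(-1 - 4)/(2*(-4)) - 148 = -399*(-1)*(-5)/(2*4) - 148 = -57*35/8 - 148 = -1995/8 - 148 = -3179/8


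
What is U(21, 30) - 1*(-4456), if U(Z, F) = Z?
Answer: 4477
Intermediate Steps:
U(21, 30) - 1*(-4456) = 21 - 1*(-4456) = 21 + 4456 = 4477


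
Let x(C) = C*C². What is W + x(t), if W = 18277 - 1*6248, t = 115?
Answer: 1532904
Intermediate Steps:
x(C) = C³
W = 12029 (W = 18277 - 6248 = 12029)
W + x(t) = 12029 + 115³ = 12029 + 1520875 = 1532904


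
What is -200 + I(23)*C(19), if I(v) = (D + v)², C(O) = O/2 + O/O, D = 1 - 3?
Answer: 8861/2 ≈ 4430.5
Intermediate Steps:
D = -2
C(O) = 1 + O/2 (C(O) = O*(½) + 1 = O/2 + 1 = 1 + O/2)
I(v) = (-2 + v)²
-200 + I(23)*C(19) = -200 + (-2 + 23)²*(1 + (½)*19) = -200 + 21²*(1 + 19/2) = -200 + 441*(21/2) = -200 + 9261/2 = 8861/2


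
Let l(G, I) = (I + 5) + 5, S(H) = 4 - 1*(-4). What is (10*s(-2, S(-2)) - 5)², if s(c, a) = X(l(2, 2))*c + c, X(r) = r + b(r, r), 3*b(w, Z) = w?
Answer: 119025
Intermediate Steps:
b(w, Z) = w/3
S(H) = 8 (S(H) = 4 + 4 = 8)
l(G, I) = 10 + I (l(G, I) = (5 + I) + 5 = 10 + I)
X(r) = 4*r/3 (X(r) = r + r/3 = 4*r/3)
s(c, a) = 17*c (s(c, a) = (4*(10 + 2)/3)*c + c = ((4/3)*12)*c + c = 16*c + c = 17*c)
(10*s(-2, S(-2)) - 5)² = (10*(17*(-2)) - 5)² = (10*(-34) - 5)² = (-340 - 5)² = (-345)² = 119025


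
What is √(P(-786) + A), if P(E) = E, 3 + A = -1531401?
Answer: I*√1532190 ≈ 1237.8*I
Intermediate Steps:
A = -1531404 (A = -3 - 1531401 = -1531404)
√(P(-786) + A) = √(-786 - 1531404) = √(-1532190) = I*√1532190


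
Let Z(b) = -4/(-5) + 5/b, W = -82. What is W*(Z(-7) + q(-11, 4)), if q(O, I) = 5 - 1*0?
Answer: -14596/35 ≈ -417.03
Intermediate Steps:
q(O, I) = 5 (q(O, I) = 5 + 0 = 5)
Z(b) = 4/5 + 5/b (Z(b) = -4*(-1/5) + 5/b = 4/5 + 5/b)
W*(Z(-7) + q(-11, 4)) = -82*((4/5 + 5/(-7)) + 5) = -82*((4/5 + 5*(-1/7)) + 5) = -82*((4/5 - 5/7) + 5) = -82*(3/35 + 5) = -82*178/35 = -14596/35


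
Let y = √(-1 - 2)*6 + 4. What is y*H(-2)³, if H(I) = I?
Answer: -32 - 48*I*√3 ≈ -32.0 - 83.138*I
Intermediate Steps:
y = 4 + 6*I*√3 (y = √(-3)*6 + 4 = (I*√3)*6 + 4 = 6*I*√3 + 4 = 4 + 6*I*√3 ≈ 4.0 + 10.392*I)
y*H(-2)³ = (4 + 6*I*√3)*(-2)³ = (4 + 6*I*√3)*(-8) = -32 - 48*I*√3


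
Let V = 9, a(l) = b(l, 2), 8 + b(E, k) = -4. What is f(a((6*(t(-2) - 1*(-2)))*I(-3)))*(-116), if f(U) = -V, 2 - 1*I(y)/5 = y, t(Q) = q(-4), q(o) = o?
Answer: 1044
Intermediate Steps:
b(E, k) = -12 (b(E, k) = -8 - 4 = -12)
t(Q) = -4
I(y) = 10 - 5*y
a(l) = -12
f(U) = -9 (f(U) = -1*9 = -9)
f(a((6*(t(-2) - 1*(-2)))*I(-3)))*(-116) = -9*(-116) = 1044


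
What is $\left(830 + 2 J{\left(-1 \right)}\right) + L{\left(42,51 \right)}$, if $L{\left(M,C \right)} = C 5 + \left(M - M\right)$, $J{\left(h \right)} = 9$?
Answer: $1103$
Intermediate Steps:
$L{\left(M,C \right)} = 5 C$ ($L{\left(M,C \right)} = 5 C + 0 = 5 C$)
$\left(830 + 2 J{\left(-1 \right)}\right) + L{\left(42,51 \right)} = \left(830 + 2 \cdot 9\right) + 5 \cdot 51 = \left(830 + 18\right) + 255 = 848 + 255 = 1103$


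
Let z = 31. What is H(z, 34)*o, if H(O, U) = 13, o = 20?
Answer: 260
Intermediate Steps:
H(z, 34)*o = 13*20 = 260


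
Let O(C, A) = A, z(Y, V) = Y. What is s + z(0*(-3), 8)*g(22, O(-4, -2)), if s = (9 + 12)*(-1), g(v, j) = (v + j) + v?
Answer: -21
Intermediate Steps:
g(v, j) = j + 2*v (g(v, j) = (j + v) + v = j + 2*v)
s = -21 (s = 21*(-1) = -21)
s + z(0*(-3), 8)*g(22, O(-4, -2)) = -21 + (0*(-3))*(-2 + 2*22) = -21 + 0*(-2 + 44) = -21 + 0*42 = -21 + 0 = -21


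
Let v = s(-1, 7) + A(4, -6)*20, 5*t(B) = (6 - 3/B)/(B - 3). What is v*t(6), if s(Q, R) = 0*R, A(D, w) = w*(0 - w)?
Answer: -264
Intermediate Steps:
A(D, w) = -w**2 (A(D, w) = w*(-w) = -w**2)
s(Q, R) = 0
t(B) = (6 - 3/B)/(5*(-3 + B)) (t(B) = ((6 - 3/B)/(B - 3))/5 = ((6 - 3/B)/(-3 + B))/5 = (6 - 3/B)/(5*(-3 + B)))
v = -720 (v = 0 - 1*(-6)**2*20 = 0 - 1*36*20 = 0 - 36*20 = 0 - 720 = -720)
v*t(6) = -432*(-1 + 2*6)/(6*(-3 + 6)) = -432*(-1 + 12)/(6*3) = -432*11/(6*3) = -720*11/30 = -264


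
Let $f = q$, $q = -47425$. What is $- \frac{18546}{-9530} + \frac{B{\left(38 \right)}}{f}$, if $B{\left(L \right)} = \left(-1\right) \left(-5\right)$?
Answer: $\frac{17589928}{9039205} \approx 1.946$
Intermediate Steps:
$B{\left(L \right)} = 5$
$f = -47425$
$- \frac{18546}{-9530} + \frac{B{\left(38 \right)}}{f} = - \frac{18546}{-9530} + \frac{5}{-47425} = \left(-18546\right) \left(- \frac{1}{9530}\right) + 5 \left(- \frac{1}{47425}\right) = \frac{9273}{4765} - \frac{1}{9485} = \frac{17589928}{9039205}$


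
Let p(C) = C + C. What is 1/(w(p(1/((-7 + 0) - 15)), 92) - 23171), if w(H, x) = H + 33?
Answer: -11/254519 ≈ -4.3219e-5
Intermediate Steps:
p(C) = 2*C
w(H, x) = 33 + H
1/(w(p(1/((-7 + 0) - 15)), 92) - 23171) = 1/((33 + 2/((-7 + 0) - 15)) - 23171) = 1/((33 + 2/(-7 - 15)) - 23171) = 1/((33 + 2/(-22)) - 23171) = 1/((33 + 2*(-1/22)) - 23171) = 1/((33 - 1/11) - 23171) = 1/(362/11 - 23171) = 1/(-254519/11) = -11/254519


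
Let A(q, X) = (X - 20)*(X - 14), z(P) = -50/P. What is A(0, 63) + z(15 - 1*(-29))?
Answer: 46329/22 ≈ 2105.9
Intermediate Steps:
A(q, X) = (-20 + X)*(-14 + X)
A(0, 63) + z(15 - 1*(-29)) = (280 + 63² - 34*63) - 50/(15 - 1*(-29)) = (280 + 3969 - 2142) - 50/(15 + 29) = 2107 - 50/44 = 2107 - 50*1/44 = 2107 - 25/22 = 46329/22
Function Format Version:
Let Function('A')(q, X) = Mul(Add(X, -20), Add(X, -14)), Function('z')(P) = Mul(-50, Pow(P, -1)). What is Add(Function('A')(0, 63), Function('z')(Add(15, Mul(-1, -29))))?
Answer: Rational(46329, 22) ≈ 2105.9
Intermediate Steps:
Function('A')(q, X) = Mul(Add(-20, X), Add(-14, X))
Add(Function('A')(0, 63), Function('z')(Add(15, Mul(-1, -29)))) = Add(Add(280, Pow(63, 2), Mul(-34, 63)), Mul(-50, Pow(Add(15, Mul(-1, -29)), -1))) = Add(Add(280, 3969, -2142), Mul(-50, Pow(Add(15, 29), -1))) = Add(2107, Mul(-50, Pow(44, -1))) = Add(2107, Mul(-50, Rational(1, 44))) = Add(2107, Rational(-25, 22)) = Rational(46329, 22)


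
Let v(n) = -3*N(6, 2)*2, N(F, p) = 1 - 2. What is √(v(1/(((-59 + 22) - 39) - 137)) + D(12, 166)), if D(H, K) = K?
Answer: 2*√43 ≈ 13.115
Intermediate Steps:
N(F, p) = -1
v(n) = 6 (v(n) = -(-3)*2 = -3*(-2) = 6)
√(v(1/(((-59 + 22) - 39) - 137)) + D(12, 166)) = √(6 + 166) = √172 = 2*√43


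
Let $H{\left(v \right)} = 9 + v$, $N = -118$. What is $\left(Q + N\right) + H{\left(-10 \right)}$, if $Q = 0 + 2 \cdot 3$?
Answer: $-113$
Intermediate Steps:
$Q = 6$ ($Q = 0 + 6 = 6$)
$\left(Q + N\right) + H{\left(-10 \right)} = \left(6 - 118\right) + \left(9 - 10\right) = -112 - 1 = -113$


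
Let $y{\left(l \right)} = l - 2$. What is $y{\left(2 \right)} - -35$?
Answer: $35$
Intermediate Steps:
$y{\left(l \right)} = -2 + l$ ($y{\left(l \right)} = l - 2 = -2 + l$)
$y{\left(2 \right)} - -35 = \left(-2 + 2\right) - -35 = 0 + 35 = 35$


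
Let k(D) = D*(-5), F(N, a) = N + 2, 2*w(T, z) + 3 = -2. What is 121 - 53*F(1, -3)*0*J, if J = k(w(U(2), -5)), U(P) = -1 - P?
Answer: 121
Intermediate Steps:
w(T, z) = -5/2 (w(T, z) = -3/2 + (1/2)*(-2) = -3/2 - 1 = -5/2)
F(N, a) = 2 + N
k(D) = -5*D
J = 25/2 (J = -5*(-5/2) = 25/2 ≈ 12.500)
121 - 53*F(1, -3)*0*J = 121 - 53*(2 + 1)*0*25/2 = 121 - 53*3*0*25/2 = 121 - 0*25/2 = 121 - 53*0 = 121 + 0 = 121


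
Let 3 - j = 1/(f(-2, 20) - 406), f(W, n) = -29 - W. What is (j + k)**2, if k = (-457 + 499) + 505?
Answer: 56715898801/187489 ≈ 3.0250e+5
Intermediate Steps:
j = 1300/433 (j = 3 - 1/((-29 - 1*(-2)) - 406) = 3 - 1/((-29 + 2) - 406) = 3 - 1/(-27 - 406) = 3 - 1/(-433) = 3 - 1*(-1/433) = 3 + 1/433 = 1300/433 ≈ 3.0023)
k = 547 (k = 42 + 505 = 547)
(j + k)**2 = (1300/433 + 547)**2 = (238151/433)**2 = 56715898801/187489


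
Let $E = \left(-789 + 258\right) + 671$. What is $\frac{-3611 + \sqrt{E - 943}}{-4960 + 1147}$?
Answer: $\frac{3611}{3813} - \frac{i \sqrt{803}}{3813} \approx 0.94702 - 0.0074317 i$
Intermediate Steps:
$E = 140$ ($E = -531 + 671 = 140$)
$\frac{-3611 + \sqrt{E - 943}}{-4960 + 1147} = \frac{-3611 + \sqrt{140 - 943}}{-4960 + 1147} = \frac{-3611 + \sqrt{-803}}{-3813} = \left(-3611 + i \sqrt{803}\right) \left(- \frac{1}{3813}\right) = \frac{3611}{3813} - \frac{i \sqrt{803}}{3813}$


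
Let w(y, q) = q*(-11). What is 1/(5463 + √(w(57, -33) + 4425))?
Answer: 607/3315509 - 2*√133/9946527 ≈ 0.00018076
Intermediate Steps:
w(y, q) = -11*q
1/(5463 + √(w(57, -33) + 4425)) = 1/(5463 + √(-11*(-33) + 4425)) = 1/(5463 + √(363 + 4425)) = 1/(5463 + √4788) = 1/(5463 + 6*√133)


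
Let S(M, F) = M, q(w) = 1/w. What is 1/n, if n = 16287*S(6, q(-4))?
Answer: 1/97722 ≈ 1.0233e-5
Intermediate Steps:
n = 97722 (n = 16287*6 = 97722)
1/n = 1/97722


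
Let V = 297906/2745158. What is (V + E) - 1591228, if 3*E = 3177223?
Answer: -2191268396060/4117737 ≈ -5.3215e+5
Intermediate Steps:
V = 148953/1372579 (V = 297906*(1/2745158) = 148953/1372579 ≈ 0.10852)
E = 3177223/3 (E = (⅓)*3177223 = 3177223/3 ≈ 1.0591e+6)
(V + E) - 1591228 = (148953/1372579 + 3177223/3) - 1591228 = 4360990014976/4117737 - 1591228 = -2191268396060/4117737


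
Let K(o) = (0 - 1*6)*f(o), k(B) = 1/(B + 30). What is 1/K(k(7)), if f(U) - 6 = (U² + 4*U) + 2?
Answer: -1369/66606 ≈ -0.020554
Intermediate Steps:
f(U) = 8 + U² + 4*U (f(U) = 6 + ((U² + 4*U) + 2) = 6 + (2 + U² + 4*U) = 8 + U² + 4*U)
k(B) = 1/(30 + B)
K(o) = -48 - 24*o - 6*o² (K(o) = (0 - 1*6)*(8 + o² + 4*o) = (0 - 6)*(8 + o² + 4*o) = -6*(8 + o² + 4*o) = -48 - 24*o - 6*o²)
1/K(k(7)) = 1/(-48 - 24/(30 + 7) - 6/(30 + 7)²) = 1/(-48 - 24/37 - 6*(1/37)²) = 1/(-48 - 24*1/37 - 6*(1/37)²) = 1/(-48 - 24/37 - 6*1/1369) = 1/(-48 - 24/37 - 6/1369) = 1/(-66606/1369) = -1369/66606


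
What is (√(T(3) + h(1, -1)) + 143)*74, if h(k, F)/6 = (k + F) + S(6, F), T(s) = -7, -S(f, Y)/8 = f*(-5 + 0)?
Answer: 10582 + 74*√1433 ≈ 13383.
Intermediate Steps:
S(f, Y) = 40*f (S(f, Y) = -8*f*(-5 + 0) = -8*f*(-5) = -(-40)*f = 40*f)
h(k, F) = 1440 + 6*F + 6*k (h(k, F) = 6*((k + F) + 40*6) = 6*((F + k) + 240) = 6*(240 + F + k) = 1440 + 6*F + 6*k)
(√(T(3) + h(1, -1)) + 143)*74 = (√(-7 + (1440 + 6*(-1) + 6*1)) + 143)*74 = (√(-7 + (1440 - 6 + 6)) + 143)*74 = (√(-7 + 1440) + 143)*74 = (√1433 + 143)*74 = (143 + √1433)*74 = 10582 + 74*√1433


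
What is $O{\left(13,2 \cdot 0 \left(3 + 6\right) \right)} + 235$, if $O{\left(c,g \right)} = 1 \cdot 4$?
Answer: $239$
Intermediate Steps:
$O{\left(c,g \right)} = 4$
$O{\left(13,2 \cdot 0 \left(3 + 6\right) \right)} + 235 = 4 + 235 = 239$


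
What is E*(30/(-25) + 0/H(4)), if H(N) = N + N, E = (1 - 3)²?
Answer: -24/5 ≈ -4.8000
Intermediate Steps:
E = 4 (E = (-2)² = 4)
H(N) = 2*N
E*(30/(-25) + 0/H(4)) = 4*(30/(-25) + 0/((2*4))) = 4*(30*(-1/25) + 0/8) = 4*(-6/5 + 0*(⅛)) = 4*(-6/5 + 0) = 4*(-6/5) = -24/5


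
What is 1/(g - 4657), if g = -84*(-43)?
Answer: -1/1045 ≈ -0.00095694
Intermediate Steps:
g = 3612
1/(g - 4657) = 1/(3612 - 4657) = 1/(-1045) = -1/1045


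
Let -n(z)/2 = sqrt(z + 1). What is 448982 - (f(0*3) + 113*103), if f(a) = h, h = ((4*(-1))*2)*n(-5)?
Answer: 437343 - 32*I ≈ 4.3734e+5 - 32.0*I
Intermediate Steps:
n(z) = -2*sqrt(1 + z) (n(z) = -2*sqrt(z + 1) = -2*sqrt(1 + z))
h = 32*I (h = ((4*(-1))*2)*(-2*sqrt(1 - 5)) = (-4*2)*(-4*I) = -(-16)*2*I = -(-32)*I = 32*I ≈ 32.0*I)
f(a) = 32*I
448982 - (f(0*3) + 113*103) = 448982 - (32*I + 113*103) = 448982 - (32*I + 11639) = 448982 - (11639 + 32*I) = 448982 + (-11639 - 32*I) = 437343 - 32*I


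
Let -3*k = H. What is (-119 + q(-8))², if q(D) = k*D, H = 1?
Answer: 121801/9 ≈ 13533.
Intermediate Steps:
k = -⅓ (k = -⅓*1 = -⅓ ≈ -0.33333)
q(D) = -D/3
(-119 + q(-8))² = (-119 - ⅓*(-8))² = (-119 + 8/3)² = (-349/3)² = 121801/9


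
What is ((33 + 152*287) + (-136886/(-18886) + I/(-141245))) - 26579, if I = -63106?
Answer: 22788498806223/1333776535 ≈ 17086.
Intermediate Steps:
((33 + 152*287) + (-136886/(-18886) + I/(-141245))) - 26579 = ((33 + 152*287) + (-136886/(-18886) - 63106/(-141245))) - 26579 = ((33 + 43624) + (-136886*(-1/18886) - 63106*(-1/141245))) - 26579 = (43657 + (68443/9443 + 63106/141245)) - 26579 = (43657 + 10263141493/1333776535) - 26579 = 58238945329988/1333776535 - 26579 = 22788498806223/1333776535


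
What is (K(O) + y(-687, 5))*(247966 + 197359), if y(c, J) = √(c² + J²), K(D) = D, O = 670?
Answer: 298367750 + 445325*√471994 ≈ 6.0431e+8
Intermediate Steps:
y(c, J) = √(J² + c²)
(K(O) + y(-687, 5))*(247966 + 197359) = (670 + √(5² + (-687)²))*(247966 + 197359) = (670 + √(25 + 471969))*445325 = (670 + √471994)*445325 = 298367750 + 445325*√471994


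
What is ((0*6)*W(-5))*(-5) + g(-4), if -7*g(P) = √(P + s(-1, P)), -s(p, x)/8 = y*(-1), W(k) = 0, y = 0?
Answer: -2*I/7 ≈ -0.28571*I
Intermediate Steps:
s(p, x) = 0 (s(p, x) = -0*(-1) = -8*0 = 0)
g(P) = -√P/7 (g(P) = -√(P + 0)/7 = -√P/7)
((0*6)*W(-5))*(-5) + g(-4) = ((0*6)*0)*(-5) - 2*I/7 = (0*0)*(-5) - 2*I/7 = 0*(-5) - 2*I/7 = 0 - 2*I/7 = -2*I/7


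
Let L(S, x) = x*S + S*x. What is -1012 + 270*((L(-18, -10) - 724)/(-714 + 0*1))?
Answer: -14864/17 ≈ -874.35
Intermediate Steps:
L(S, x) = 2*S*x (L(S, x) = S*x + S*x = 2*S*x)
-1012 + 270*((L(-18, -10) - 724)/(-714 + 0*1)) = -1012 + 270*((2*(-18)*(-10) - 724)/(-714 + 0*1)) = -1012 + 270*((360 - 724)/(-714 + 0)) = -1012 + 270*(-364/(-714)) = -1012 + 270*(-364*(-1/714)) = -1012 + 270*(26/51) = -1012 + 2340/17 = -14864/17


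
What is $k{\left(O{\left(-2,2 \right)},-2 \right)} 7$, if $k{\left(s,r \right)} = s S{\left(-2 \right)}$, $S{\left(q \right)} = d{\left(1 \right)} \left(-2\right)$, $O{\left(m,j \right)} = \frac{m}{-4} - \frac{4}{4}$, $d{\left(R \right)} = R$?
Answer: $7$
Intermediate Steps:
$O{\left(m,j \right)} = -1 - \frac{m}{4}$ ($O{\left(m,j \right)} = m \left(- \frac{1}{4}\right) - 1 = - \frac{m}{4} - 1 = -1 - \frac{m}{4}$)
$S{\left(q \right)} = -2$ ($S{\left(q \right)} = 1 \left(-2\right) = -2$)
$k{\left(s,r \right)} = - 2 s$ ($k{\left(s,r \right)} = s \left(-2\right) = - 2 s$)
$k{\left(O{\left(-2,2 \right)},-2 \right)} 7 = - 2 \left(-1 - - \frac{1}{2}\right) 7 = - 2 \left(-1 + \frac{1}{2}\right) 7 = \left(-2\right) \left(- \frac{1}{2}\right) 7 = 1 \cdot 7 = 7$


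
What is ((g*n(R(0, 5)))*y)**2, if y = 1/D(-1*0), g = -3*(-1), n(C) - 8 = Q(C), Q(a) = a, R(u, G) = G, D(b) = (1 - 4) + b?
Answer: 169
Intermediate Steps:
D(b) = -3 + b
n(C) = 8 + C
g = 3
y = -1/3 (y = 1/(-3 - 1*0) = 1/(-3 + 0) = 1/(-3) = -1/3 ≈ -0.33333)
((g*n(R(0, 5)))*y)**2 = ((3*(8 + 5))*(-1/3))**2 = ((3*13)*(-1/3))**2 = (39*(-1/3))**2 = (-13)**2 = 169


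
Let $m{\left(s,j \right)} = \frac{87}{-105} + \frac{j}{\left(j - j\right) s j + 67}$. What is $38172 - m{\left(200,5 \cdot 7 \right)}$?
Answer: $\frac{89514058}{2345} \approx 38172.0$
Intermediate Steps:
$m{\left(s,j \right)} = - \frac{29}{35} + \frac{j}{67}$ ($m{\left(s,j \right)} = 87 \left(- \frac{1}{105}\right) + \frac{j}{0 s j + 67} = - \frac{29}{35} + \frac{j}{0 j + 67} = - \frac{29}{35} + \frac{j}{0 + 67} = - \frac{29}{35} + \frac{j}{67}$)
$38172 - m{\left(200,5 \cdot 7 \right)} = 38172 - \left(- \frac{29}{35} + \frac{5 \cdot 7}{67}\right) = 38172 - \left(- \frac{29}{35} + \frac{1}{67} \cdot 35\right) = 38172 - \left(- \frac{29}{35} + \frac{35}{67}\right) = 38172 - - \frac{718}{2345} = 38172 + \frac{718}{2345} = \frac{89514058}{2345}$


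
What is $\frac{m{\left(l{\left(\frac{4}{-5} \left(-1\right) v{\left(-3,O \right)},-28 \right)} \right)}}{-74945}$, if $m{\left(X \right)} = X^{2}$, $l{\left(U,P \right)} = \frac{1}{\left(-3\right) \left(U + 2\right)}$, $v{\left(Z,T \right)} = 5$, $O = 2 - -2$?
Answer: $- \frac{1}{24282180} \approx -4.1182 \cdot 10^{-8}$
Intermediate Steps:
$O = 4$ ($O = 2 + 2 = 4$)
$l{\left(U,P \right)} = \frac{1}{-6 - 3 U}$ ($l{\left(U,P \right)} = \frac{1}{\left(-3\right) \left(2 + U\right)} = \frac{1}{-6 - 3 U}$)
$\frac{m{\left(l{\left(\frac{4}{-5} \left(-1\right) v{\left(-3,O \right)},-28 \right)} \right)}}{-74945} = \frac{\left(- \frac{1}{6 + 3 \frac{4}{-5} \left(-1\right) 5}\right)^{2}}{-74945} = \left(- \frac{1}{6 + 3 \cdot 4 \left(- \frac{1}{5}\right) \left(-1\right) 5}\right)^{2} \left(- \frac{1}{74945}\right) = \left(- \frac{1}{6 + 3 \left(- \frac{4}{5}\right) \left(-1\right) 5}\right)^{2} \left(- \frac{1}{74945}\right) = \left(- \frac{1}{6 + 3 \cdot \frac{4}{5} \cdot 5}\right)^{2} \left(- \frac{1}{74945}\right) = \left(- \frac{1}{6 + 3 \cdot 4}\right)^{2} \left(- \frac{1}{74945}\right) = \left(- \frac{1}{6 + 12}\right)^{2} \left(- \frac{1}{74945}\right) = \left(- \frac{1}{18}\right)^{2} \left(- \frac{1}{74945}\right) = \frac{1}{324} \left(- \frac{1}{74945}\right) = - \frac{1}{24282180}$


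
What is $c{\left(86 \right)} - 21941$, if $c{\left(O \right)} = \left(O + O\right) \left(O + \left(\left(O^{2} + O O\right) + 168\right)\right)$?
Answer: $2565971$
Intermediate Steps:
$c{\left(O \right)} = 2 O \left(168 + O + 2 O^{2}\right)$ ($c{\left(O \right)} = 2 O \left(O + \left(\left(O^{2} + O^{2}\right) + 168\right)\right) = 2 O \left(O + \left(2 O^{2} + 168\right)\right) = 2 O \left(O + \left(168 + 2 O^{2}\right)\right) = 2 O \left(168 + O + 2 O^{2}\right)$)
$c{\left(86 \right)} - 21941 = 2 \cdot 86 \left(168 + 86 + 2 \cdot 86^{2}\right) - 21941 = 2 \cdot 86 \left(168 + 86 + 2 \cdot 7396\right) - 21941 = 2 \cdot 86 \left(168 + 86 + 14792\right) - 21941 = 2 \cdot 86 \cdot 15046 - 21941 = 2587912 - 21941 = 2565971$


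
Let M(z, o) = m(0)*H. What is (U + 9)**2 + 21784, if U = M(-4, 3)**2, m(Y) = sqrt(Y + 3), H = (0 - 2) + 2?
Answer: 21865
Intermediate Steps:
H = 0 (H = -2 + 2 = 0)
m(Y) = sqrt(3 + Y)
M(z, o) = 0 (M(z, o) = sqrt(3 + 0)*0 = sqrt(3)*0 = 0)
U = 0 (U = 0**2 = 0)
(U + 9)**2 + 21784 = (0 + 9)**2 + 21784 = 9**2 + 21784 = 81 + 21784 = 21865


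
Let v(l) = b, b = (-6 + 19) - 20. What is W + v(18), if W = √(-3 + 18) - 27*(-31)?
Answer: 830 + √15 ≈ 833.87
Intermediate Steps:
b = -7 (b = 13 - 20 = -7)
W = 837 + √15 (W = √15 + 837 = 837 + √15 ≈ 840.87)
v(l) = -7
W + v(18) = (837 + √15) - 7 = 830 + √15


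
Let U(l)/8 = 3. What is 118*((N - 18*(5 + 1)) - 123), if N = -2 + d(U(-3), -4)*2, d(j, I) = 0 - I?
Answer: -26550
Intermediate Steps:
U(l) = 24 (U(l) = 8*3 = 24)
d(j, I) = -I
N = 6 (N = -2 - 1*(-4)*2 = -2 + 4*2 = -2 + 8 = 6)
118*((N - 18*(5 + 1)) - 123) = 118*((6 - 18*(5 + 1)) - 123) = 118*((6 - 18*6) - 123) = 118*((6 - 3*36) - 123) = 118*((6 - 108) - 123) = 118*(-102 - 123) = 118*(-225) = -26550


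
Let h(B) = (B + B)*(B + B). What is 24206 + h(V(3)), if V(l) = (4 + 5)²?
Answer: 50450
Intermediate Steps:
V(l) = 81 (V(l) = 9² = 81)
h(B) = 4*B² (h(B) = (2*B)*(2*B) = 4*B²)
24206 + h(V(3)) = 24206 + 4*81² = 24206 + 4*6561 = 24206 + 26244 = 50450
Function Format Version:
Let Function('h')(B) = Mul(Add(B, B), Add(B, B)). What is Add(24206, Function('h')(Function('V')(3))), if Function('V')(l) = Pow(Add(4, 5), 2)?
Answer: 50450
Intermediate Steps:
Function('V')(l) = 81 (Function('V')(l) = Pow(9, 2) = 81)
Function('h')(B) = Mul(4, Pow(B, 2)) (Function('h')(B) = Mul(Mul(2, B), Mul(2, B)) = Mul(4, Pow(B, 2)))
Add(24206, Function('h')(Function('V')(3))) = Add(24206, Mul(4, Pow(81, 2))) = Add(24206, Mul(4, 6561)) = Add(24206, 26244) = 50450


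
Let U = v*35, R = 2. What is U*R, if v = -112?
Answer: -7840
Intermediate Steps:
U = -3920 (U = -112*35 = -3920)
U*R = -3920*2 = -7840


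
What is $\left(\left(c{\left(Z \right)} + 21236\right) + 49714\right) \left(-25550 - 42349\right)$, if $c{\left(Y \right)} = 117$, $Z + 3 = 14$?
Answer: $-4825378233$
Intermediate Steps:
$Z = 11$ ($Z = -3 + 14 = 11$)
$\left(\left(c{\left(Z \right)} + 21236\right) + 49714\right) \left(-25550 - 42349\right) = \left(\left(117 + 21236\right) + 49714\right) \left(-25550 - 42349\right) = \left(21353 + 49714\right) \left(-67899\right) = 71067 \left(-67899\right) = -4825378233$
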